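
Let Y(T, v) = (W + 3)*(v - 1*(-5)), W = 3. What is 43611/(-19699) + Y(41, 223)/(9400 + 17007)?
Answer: -1124687445/520191493 ≈ -2.1621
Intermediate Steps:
Y(T, v) = 30 + 6*v (Y(T, v) = (3 + 3)*(v - 1*(-5)) = 6*(v + 5) = 6*(5 + v) = 30 + 6*v)
43611/(-19699) + Y(41, 223)/(9400 + 17007) = 43611/(-19699) + (30 + 6*223)/(9400 + 17007) = 43611*(-1/19699) + (30 + 1338)/26407 = -43611/19699 + 1368*(1/26407) = -43611/19699 + 1368/26407 = -1124687445/520191493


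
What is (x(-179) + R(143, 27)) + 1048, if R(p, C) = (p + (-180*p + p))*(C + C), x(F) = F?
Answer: -1373647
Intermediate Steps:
R(p, C) = -356*C*p (R(p, C) = (p - 179*p)*(2*C) = (-178*p)*(2*C) = -356*C*p)
(x(-179) + R(143, 27)) + 1048 = (-179 - 356*27*143) + 1048 = (-179 - 1374516) + 1048 = -1374695 + 1048 = -1373647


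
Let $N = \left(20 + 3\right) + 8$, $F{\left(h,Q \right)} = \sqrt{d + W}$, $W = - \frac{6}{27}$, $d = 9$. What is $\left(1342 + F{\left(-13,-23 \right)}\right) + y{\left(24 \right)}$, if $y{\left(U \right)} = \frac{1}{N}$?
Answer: $\frac{41603}{31} + \frac{\sqrt{79}}{3} \approx 1345.0$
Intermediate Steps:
$W = - \frac{2}{9}$ ($W = \left(-6\right) \frac{1}{27} = - \frac{2}{9} \approx -0.22222$)
$F{\left(h,Q \right)} = \frac{\sqrt{79}}{3}$ ($F{\left(h,Q \right)} = \sqrt{9 - \frac{2}{9}} = \sqrt{\frac{79}{9}} = \frac{\sqrt{79}}{3}$)
$N = 31$ ($N = 23 + 8 = 31$)
$y{\left(U \right)} = \frac{1}{31}$
$\left(1342 + F{\left(-13,-23 \right)}\right) + y{\left(24 \right)} = \left(1342 + \frac{\sqrt{79}}{3}\right) + \frac{1}{31} = \frac{41603}{31} + \frac{\sqrt{79}}{3}$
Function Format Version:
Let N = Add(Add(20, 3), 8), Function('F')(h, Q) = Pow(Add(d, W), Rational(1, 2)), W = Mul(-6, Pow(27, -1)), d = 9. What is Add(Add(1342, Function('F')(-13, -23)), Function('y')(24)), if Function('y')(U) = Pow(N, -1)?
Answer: Add(Rational(41603, 31), Mul(Rational(1, 3), Pow(79, Rational(1, 2)))) ≈ 1345.0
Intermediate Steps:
W = Rational(-2, 9) (W = Mul(-6, Rational(1, 27)) = Rational(-2, 9) ≈ -0.22222)
Function('F')(h, Q) = Mul(Rational(1, 3), Pow(79, Rational(1, 2))) (Function('F')(h, Q) = Pow(Add(9, Rational(-2, 9)), Rational(1, 2)) = Pow(Rational(79, 9), Rational(1, 2)) = Mul(Rational(1, 3), Pow(79, Rational(1, 2))))
N = 31 (N = Add(23, 8) = 31)
Function('y')(U) = Rational(1, 31) (Function('y')(U) = Pow(31, -1) = Rational(1, 31))
Add(Add(1342, Function('F')(-13, -23)), Function('y')(24)) = Add(Add(1342, Mul(Rational(1, 3), Pow(79, Rational(1, 2)))), Rational(1, 31)) = Add(Rational(41603, 31), Mul(Rational(1, 3), Pow(79, Rational(1, 2))))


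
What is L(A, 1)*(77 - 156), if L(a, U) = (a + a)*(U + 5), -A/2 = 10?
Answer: 18960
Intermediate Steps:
A = -20 (A = -2*10 = -20)
L(a, U) = 2*a*(5 + U) (L(a, U) = (2*a)*(5 + U) = 2*a*(5 + U))
L(A, 1)*(77 - 156) = (2*(-20)*(5 + 1))*(77 - 156) = (2*(-20)*6)*(-79) = -240*(-79) = 18960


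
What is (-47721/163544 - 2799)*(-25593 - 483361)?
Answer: 116501447876829/81772 ≈ 1.4247e+9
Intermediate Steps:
(-47721/163544 - 2799)*(-25593 - 483361) = (-47721*1/163544 - 2799)*(-508954) = (-47721/163544 - 2799)*(-508954) = -457807377/163544*(-508954) = 116501447876829/81772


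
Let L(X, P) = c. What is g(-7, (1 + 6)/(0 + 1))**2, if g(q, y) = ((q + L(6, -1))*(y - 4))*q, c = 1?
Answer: 15876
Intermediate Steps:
L(X, P) = 1
g(q, y) = q*(1 + q)*(-4 + y) (g(q, y) = ((q + 1)*(y - 4))*q = ((1 + q)*(-4 + y))*q = q*(1 + q)*(-4 + y))
g(-7, (1 + 6)/(0 + 1))**2 = (-7*(-4 + (1 + 6)/(0 + 1) - 4*(-7) - 7*(1 + 6)/(0 + 1)))**2 = (-7*(-4 + 7/1 + 28 - 49/1))**2 = (-7*(-4 + 7*1 + 28 - 49))**2 = (-7*(-4 + 7 + 28 - 7*7))**2 = (-7*(-4 + 7 + 28 - 49))**2 = (-7*(-18))**2 = 126**2 = 15876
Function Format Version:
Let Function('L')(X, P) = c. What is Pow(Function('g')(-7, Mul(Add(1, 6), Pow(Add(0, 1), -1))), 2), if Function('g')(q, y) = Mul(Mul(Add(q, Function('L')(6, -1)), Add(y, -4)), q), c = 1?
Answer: 15876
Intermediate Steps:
Function('L')(X, P) = 1
Function('g')(q, y) = Mul(q, Add(1, q), Add(-4, y)) (Function('g')(q, y) = Mul(Mul(Add(q, 1), Add(y, -4)), q) = Mul(Mul(Add(1, q), Add(-4, y)), q) = Mul(q, Add(1, q), Add(-4, y)))
Pow(Function('g')(-7, Mul(Add(1, 6), Pow(Add(0, 1), -1))), 2) = Pow(Mul(-7, Add(-4, Mul(Add(1, 6), Pow(Add(0, 1), -1)), Mul(-4, -7), Mul(-7, Mul(Add(1, 6), Pow(Add(0, 1), -1))))), 2) = Pow(Mul(-7, Add(-4, Mul(7, Pow(1, -1)), 28, Mul(-7, Mul(7, Pow(1, -1))))), 2) = Pow(Mul(-7, Add(-4, Mul(7, 1), 28, Mul(-7, Mul(7, 1)))), 2) = Pow(Mul(-7, Add(-4, 7, 28, Mul(-7, 7))), 2) = Pow(Mul(-7, Add(-4, 7, 28, -49)), 2) = Pow(Mul(-7, -18), 2) = Pow(126, 2) = 15876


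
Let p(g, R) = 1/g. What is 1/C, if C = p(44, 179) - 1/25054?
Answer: 551188/12505 ≈ 44.077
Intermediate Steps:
C = 12505/551188 (C = 1/44 - 1/25054 = 12505/551188 ≈ 0.022687)
1/C = 1/(12505/551188) = 551188/12505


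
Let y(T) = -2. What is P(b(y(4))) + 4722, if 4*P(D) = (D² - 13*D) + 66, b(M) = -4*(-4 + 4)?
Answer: 9477/2 ≈ 4738.5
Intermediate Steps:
b(M) = 0 (b(M) = -4*0 = 0)
P(D) = 33/2 - 13*D/4 + D²/4 (P(D) = ((D² - 13*D) + 66)/4 = (66 + D² - 13*D)/4 = 33/2 - 13*D/4 + D²/4)
P(b(y(4))) + 4722 = (33/2 - 13/4*0 + (¼)*0²) + 4722 = (33/2 + 0 + (¼)*0) + 4722 = (33/2 + 0 + 0) + 4722 = 33/2 + 4722 = 9477/2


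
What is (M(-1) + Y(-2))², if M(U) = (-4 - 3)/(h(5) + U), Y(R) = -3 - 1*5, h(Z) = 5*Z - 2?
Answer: 33489/484 ≈ 69.192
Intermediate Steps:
h(Z) = -2 + 5*Z
Y(R) = -8 (Y(R) = -3 - 5 = -8)
M(U) = -7/(23 + U) (M(U) = (-4 - 3)/((-2 + 5*5) + U) = -7/((-2 + 25) + U) = -7/(23 + U))
(M(-1) + Y(-2))² = (-7/(23 - 1) - 8)² = (-7/22 - 8)² = (-183/22)² = 33489/484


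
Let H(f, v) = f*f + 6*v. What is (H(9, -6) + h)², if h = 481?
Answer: 276676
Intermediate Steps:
H(f, v) = f² + 6*v
(H(9, -6) + h)² = ((9² + 6*(-6)) + 481)² = ((81 - 36) + 481)² = (45 + 481)² = 526² = 276676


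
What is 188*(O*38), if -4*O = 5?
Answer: -8930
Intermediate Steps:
O = -5/4 (O = -1/4*5 = -5/4 ≈ -1.2500)
188*(O*38) = 188*(-5/4*38) = 188*(-95/2) = -8930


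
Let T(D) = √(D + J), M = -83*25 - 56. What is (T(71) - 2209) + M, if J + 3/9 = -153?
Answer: -4340 + I*√741/3 ≈ -4340.0 + 9.0738*I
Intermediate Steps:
J = -460/3 (J = -⅓ - 153 = -460/3 ≈ -153.33)
M = -2131 (M = -2075 - 56 = -2131)
T(D) = √(-460/3 + D) (T(D) = √(D - 460/3) = √(-460/3 + D))
(T(71) - 2209) + M = (√(-1380 + 9*71)/3 - 2209) - 2131 = (√(-1380 + 639)/3 - 2209) - 2131 = (√(-741)/3 - 2209) - 2131 = ((I*√741)/3 - 2209) - 2131 = (I*√741/3 - 2209) - 2131 = (-2209 + I*√741/3) - 2131 = -4340 + I*√741/3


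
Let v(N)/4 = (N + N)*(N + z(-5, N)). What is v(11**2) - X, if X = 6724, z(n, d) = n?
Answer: 105564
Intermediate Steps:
v(N) = 8*N*(-5 + N) (v(N) = 4*((N + N)*(N - 5)) = 4*((2*N)*(-5 + N)) = 4*(2*N*(-5 + N)) = 8*N*(-5 + N))
v(11**2) - X = 8*11**2*(-5 + 11**2) - 1*6724 = 8*121*(-5 + 121) - 6724 = 8*121*116 - 6724 = 112288 - 6724 = 105564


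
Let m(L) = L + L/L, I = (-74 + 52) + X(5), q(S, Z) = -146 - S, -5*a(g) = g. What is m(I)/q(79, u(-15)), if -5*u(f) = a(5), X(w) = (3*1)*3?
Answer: 4/75 ≈ 0.053333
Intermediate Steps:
a(g) = -g/5
X(w) = 9 (X(w) = 3*3 = 9)
u(f) = ⅕ (u(f) = -(-1)*5/25 = -⅕*(-1) = ⅕)
I = -13 (I = (-74 + 52) + 9 = -22 + 9 = -13)
m(L) = 1 + L (m(L) = L + 1 = 1 + L)
m(I)/q(79, u(-15)) = (1 - 13)/(-146 - 1*79) = -12/(-146 - 79) = -12/(-225) = -12*(-1/225) = 4/75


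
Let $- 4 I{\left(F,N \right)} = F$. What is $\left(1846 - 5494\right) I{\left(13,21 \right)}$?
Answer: $11856$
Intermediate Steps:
$I{\left(F,N \right)} = - \frac{F}{4}$
$\left(1846 - 5494\right) I{\left(13,21 \right)} = \left(1846 - 5494\right) \left(\left(- \frac{1}{4}\right) 13\right) = \left(1846 - 5494\right) \left(- \frac{13}{4}\right) = \left(-3648\right) \left(- \frac{13}{4}\right) = 11856$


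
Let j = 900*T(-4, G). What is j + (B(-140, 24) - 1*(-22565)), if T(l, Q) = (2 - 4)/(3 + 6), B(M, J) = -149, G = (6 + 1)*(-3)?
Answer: 22216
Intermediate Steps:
G = -21 (G = 7*(-3) = -21)
T(l, Q) = -2/9
j = -200 (j = 900*(-2/9) = -200)
j + (B(-140, 24) - 1*(-22565)) = -200 + (-149 - 1*(-22565)) = -200 + (-149 + 22565) = -200 + 22416 = 22216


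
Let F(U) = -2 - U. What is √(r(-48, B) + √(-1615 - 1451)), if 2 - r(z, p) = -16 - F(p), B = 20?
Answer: √(-4 + I*√3066) ≈ 5.0752 + 5.4551*I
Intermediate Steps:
r(z, p) = 16 - p (r(z, p) = 2 - (-16 - (-2 - p)) = 2 - (-16 + (2 + p)) = 2 - (-14 + p) = 2 + (14 - p) = 16 - p)
√(r(-48, B) + √(-1615 - 1451)) = √((16 - 1*20) + √(-1615 - 1451)) = √((16 - 20) + √(-3066)) = √(-4 + I*√3066)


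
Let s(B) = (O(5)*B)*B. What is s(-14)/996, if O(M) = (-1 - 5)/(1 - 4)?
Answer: 98/249 ≈ 0.39357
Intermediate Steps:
O(M) = 2 (O(M) = -6/(-3) = -6*(-1/3) = 2)
s(B) = 2*B**2 (s(B) = (2*B)*B = 2*B**2)
s(-14)/996 = (2*(-14)**2)/996 = (2*196)*(1/996) = 392*(1/996) = 98/249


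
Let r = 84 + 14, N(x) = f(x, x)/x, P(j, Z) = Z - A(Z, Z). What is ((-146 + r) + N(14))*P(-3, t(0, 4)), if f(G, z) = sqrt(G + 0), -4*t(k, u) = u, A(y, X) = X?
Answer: 0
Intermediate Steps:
t(k, u) = -u/4
P(j, Z) = 0 (P(j, Z) = Z - Z = 0)
f(G, z) = sqrt(G)
N(x) = 1/sqrt(x) (N(x) = sqrt(x)/x = 1/sqrt(x))
r = 98
((-146 + r) + N(14))*P(-3, t(0, 4)) = ((-146 + 98) + 1/sqrt(14))*0 = (-48 + sqrt(14)/14)*0 = 0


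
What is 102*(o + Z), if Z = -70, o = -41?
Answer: -11322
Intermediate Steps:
102*(o + Z) = 102*(-41 - 70) = 102*(-111) = -11322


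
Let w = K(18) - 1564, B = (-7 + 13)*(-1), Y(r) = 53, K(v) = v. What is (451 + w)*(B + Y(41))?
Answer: -51465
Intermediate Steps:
B = -6 (B = 6*(-1) = -6)
w = -1546 (w = 18 - 1564 = -1546)
(451 + w)*(B + Y(41)) = (451 - 1546)*(-6 + 53) = -1095*47 = -51465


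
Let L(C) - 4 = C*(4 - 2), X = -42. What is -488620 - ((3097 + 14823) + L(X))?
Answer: -506460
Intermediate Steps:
L(C) = 4 + 2*C (L(C) = 4 + C*(4 - 2) = 4 + C*2 = 4 + 2*C)
-488620 - ((3097 + 14823) + L(X)) = -488620 - ((3097 + 14823) + (4 + 2*(-42))) = -488620 - (17920 + (4 - 84)) = -488620 - (17920 - 80) = -488620 - 1*17840 = -488620 - 17840 = -506460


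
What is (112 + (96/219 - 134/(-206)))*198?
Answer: 168362370/7519 ≈ 22392.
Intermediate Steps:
(112 + (96/219 - 134/(-206)))*198 = (112 + (96*(1/219) - 134*(-1/206)))*198 = (112 + (32/73 + 67/103))*198 = (112 + 8187/7519)*198 = (850315/7519)*198 = 168362370/7519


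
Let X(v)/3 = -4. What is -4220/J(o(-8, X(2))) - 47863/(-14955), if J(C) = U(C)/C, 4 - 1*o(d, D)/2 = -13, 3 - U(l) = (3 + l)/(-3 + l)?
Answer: -8314420634/104685 ≈ -79423.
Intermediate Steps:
U(l) = 3 - (3 + l)/(-3 + l)
X(v) = -12 (X(v) = 3*(-4) = -12)
o(d, D) = 34 (o(d, D) = 8 - 2*(-13) = 8 + 26 = 34)
J(C) = 2*(-6 + C)/(C*(-3 + C)) (J(C) = (2*(-6 + C)/(-3 + C))/C = 2*(-6 + C)/(C*(-3 + C)))
-4220/J(o(-8, X(2))) - 47863/(-14955) = -4220*17*(-3 + 34)/(-6 + 34) - 47863/(-14955) = -4220/(2*(1/34)*28/31) - 47863*(-1/14955) = -4220/(2*(1/34)*(1/31)*28) + 47863/14955 = -4220/28/527 + 47863/14955 = -4220*527/28 + 47863/14955 = -555985/7 + 47863/14955 = -8314420634/104685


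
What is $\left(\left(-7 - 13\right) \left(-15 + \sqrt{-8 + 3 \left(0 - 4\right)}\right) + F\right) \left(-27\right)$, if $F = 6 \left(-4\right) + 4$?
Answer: $-7560 + 1080 i \sqrt{5} \approx -7560.0 + 2415.0 i$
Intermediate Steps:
$F = -20$ ($F = -24 + 4 = -20$)
$\left(\left(-7 - 13\right) \left(-15 + \sqrt{-8 + 3 \left(0 - 4\right)}\right) + F\right) \left(-27\right) = \left(\left(-7 - 13\right) \left(-15 + \sqrt{-8 + 3 \left(0 - 4\right)}\right) - 20\right) \left(-27\right) = \left(- 20 \left(-15 + \sqrt{-8 + 3 \left(-4\right)}\right) - 20\right) \left(-27\right) = \left(- 20 \left(-15 + \sqrt{-8 - 12}\right) - 20\right) \left(-27\right) = \left(- 20 \left(-15 + \sqrt{-20}\right) - 20\right) \left(-27\right) = \left(- 20 \left(-15 + 2 i \sqrt{5}\right) - 20\right) \left(-27\right) = \left(\left(300 - 40 i \sqrt{5}\right) - 20\right) \left(-27\right) = \left(280 - 40 i \sqrt{5}\right) \left(-27\right) = -7560 + 1080 i \sqrt{5}$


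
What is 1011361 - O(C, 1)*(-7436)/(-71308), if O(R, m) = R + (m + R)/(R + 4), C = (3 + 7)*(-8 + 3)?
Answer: 829362681771/820042 ≈ 1.0114e+6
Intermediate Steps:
C = -50 (C = 10*(-5) = -50)
O(R, m) = R + (R + m)/(4 + R)
1011361 - O(C, 1)*(-7436)/(-71308) = 1011361 - ((1 + (-50)² + 5*(-50))/(4 - 50))*(-7436)/(-71308) = 1011361 - ((1 + 2500 - 250)/(-46))*(-7436)*(-1)/71308 = 1011361 - -1/46*2251*(-7436)*(-1)/71308 = 1011361 - (-2251/46*(-7436))*(-1)/71308 = 1011361 - 8369218*(-1)/(23*71308) = 1011361 - 1*(-4184609/820042) = 1011361 + 4184609/820042 = 829362681771/820042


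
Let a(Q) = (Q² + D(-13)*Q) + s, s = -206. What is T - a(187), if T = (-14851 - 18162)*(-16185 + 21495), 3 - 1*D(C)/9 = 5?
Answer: -175330427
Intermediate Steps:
D(C) = -18 (D(C) = 27 - 9*5 = 27 - 45 = -18)
a(Q) = -206 + Q² - 18*Q (a(Q) = (Q² - 18*Q) - 206 = -206 + Q² - 18*Q)
T = -175299030 (T = -33013*5310 = -175299030)
T - a(187) = -175299030 - (-206 + 187² - 18*187) = -175299030 - (-206 + 34969 - 3366) = -175299030 - 1*31397 = -175299030 - 31397 = -175330427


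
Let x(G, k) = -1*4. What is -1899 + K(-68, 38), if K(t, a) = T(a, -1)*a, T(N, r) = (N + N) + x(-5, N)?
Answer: 837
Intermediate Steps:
x(G, k) = -4
T(N, r) = -4 + 2*N (T(N, r) = (N + N) - 4 = 2*N - 4 = -4 + 2*N)
K(t, a) = a*(-4 + 2*a) (K(t, a) = (-4 + 2*a)*a = a*(-4 + 2*a))
-1899 + K(-68, 38) = -1899 + 2*38*(-2 + 38) = -1899 + 2*38*36 = -1899 + 2736 = 837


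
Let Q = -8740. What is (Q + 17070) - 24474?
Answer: -16144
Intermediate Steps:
(Q + 17070) - 24474 = (-8740 + 17070) - 24474 = 8330 - 24474 = -16144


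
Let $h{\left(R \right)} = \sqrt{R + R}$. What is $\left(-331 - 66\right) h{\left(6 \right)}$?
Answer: $- 794 \sqrt{3} \approx -1375.2$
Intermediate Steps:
$h{\left(R \right)} = \sqrt{2} \sqrt{R}$ ($h{\left(R \right)} = \sqrt{2 R} = \sqrt{2} \sqrt{R}$)
$\left(-331 - 66\right) h{\left(6 \right)} = \left(-331 - 66\right) \sqrt{2} \sqrt{6} = - 397 \cdot 2 \sqrt{3} = - 794 \sqrt{3}$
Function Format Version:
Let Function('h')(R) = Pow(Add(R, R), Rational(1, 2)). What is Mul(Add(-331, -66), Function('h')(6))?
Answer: Mul(-794, Pow(3, Rational(1, 2))) ≈ -1375.2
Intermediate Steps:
Function('h')(R) = Mul(Pow(2, Rational(1, 2)), Pow(R, Rational(1, 2))) (Function('h')(R) = Pow(Mul(2, R), Rational(1, 2)) = Mul(Pow(2, Rational(1, 2)), Pow(R, Rational(1, 2))))
Mul(Add(-331, -66), Function('h')(6)) = Mul(Add(-331, -66), Mul(Pow(2, Rational(1, 2)), Pow(6, Rational(1, 2)))) = Mul(-397, Mul(2, Pow(3, Rational(1, 2)))) = Mul(-794, Pow(3, Rational(1, 2)))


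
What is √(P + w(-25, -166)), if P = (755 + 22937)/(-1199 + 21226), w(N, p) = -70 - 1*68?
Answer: I*√54874660918/20027 ≈ 11.697*I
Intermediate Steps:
w(N, p) = -138 (w(N, p) = -70 - 68 = -138)
P = 23692/20027 ≈ 1.1830
√(P + w(-25, -166)) = √(23692/20027 - 138) = √(-2740034/20027) = I*√54874660918/20027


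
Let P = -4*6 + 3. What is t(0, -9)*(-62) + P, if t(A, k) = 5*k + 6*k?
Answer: 6117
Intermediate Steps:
t(A, k) = 11*k
P = -21 (P = -24 + 3 = -21)
t(0, -9)*(-62) + P = (11*(-9))*(-62) - 21 = -99*(-62) - 21 = 6138 - 21 = 6117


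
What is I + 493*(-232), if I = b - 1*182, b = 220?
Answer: -114338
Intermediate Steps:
I = 38 (I = 220 - 1*182 = 220 - 182 = 38)
I + 493*(-232) = 38 + 493*(-232) = 38 - 114376 = -114338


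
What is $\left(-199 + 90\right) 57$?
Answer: $-6213$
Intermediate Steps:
$\left(-199 + 90\right) 57 = \left(-109\right) 57 = -6213$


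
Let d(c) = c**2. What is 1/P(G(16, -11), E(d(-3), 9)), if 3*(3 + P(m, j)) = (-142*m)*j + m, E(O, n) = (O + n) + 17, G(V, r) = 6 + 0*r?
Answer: -1/9941 ≈ -0.00010059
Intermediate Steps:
G(V, r) = 6 (G(V, r) = 6 + 0 = 6)
E(O, n) = 17 + O + n
P(m, j) = -3 + m/3 - 142*j*m/3 (P(m, j) = -3 + ((-142*m)*j + m)/3 = -3 + (-142*j*m + m)/3 = -3 + (m - 142*j*m)/3 = -3 + (m/3 - 142*j*m/3) = -3 + m/3 - 142*j*m/3)
1/P(G(16, -11), E(d(-3), 9)) = 1/(-3 + (1/3)*6 - 142/3*(17 + (-3)**2 + 9)*6) = 1/(-3 + 2 - 142/3*(17 + 9 + 9)*6) = 1/(-3 + 2 - 142/3*35*6) = 1/(-3 + 2 - 9940) = 1/(-9941) = -1/9941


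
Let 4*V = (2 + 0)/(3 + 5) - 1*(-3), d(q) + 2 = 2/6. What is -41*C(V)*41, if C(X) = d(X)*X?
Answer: 109265/48 ≈ 2276.4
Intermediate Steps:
d(q) = -5/3 (d(q) = -2 + 2/6 = -2 + 2*(1/6) = -2 + 1/3 = -5/3)
V = 13/16 (V = ((2 + 0)/(3 + 5) - 1*(-3))/4 = (2/8 + 3)/4 = (2*(1/8) + 3)/4 = (1/4 + 3)/4 = (1/4)*(13/4) = 13/16 ≈ 0.81250)
C(X) = -5*X/3
-41*C(V)*41 = -(-205)*13/(3*16)*41 = -41*(-65/48)*41 = (2665/48)*41 = 109265/48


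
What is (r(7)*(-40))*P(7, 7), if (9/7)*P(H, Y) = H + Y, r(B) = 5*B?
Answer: -137200/9 ≈ -15244.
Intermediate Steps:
P(H, Y) = 7*H/9 + 7*Y/9 (P(H, Y) = 7*(H + Y)/9 = 7*H/9 + 7*Y/9)
(r(7)*(-40))*P(7, 7) = ((5*7)*(-40))*((7/9)*7 + (7/9)*7) = (35*(-40))*(49/9 + 49/9) = -1400*98/9 = -137200/9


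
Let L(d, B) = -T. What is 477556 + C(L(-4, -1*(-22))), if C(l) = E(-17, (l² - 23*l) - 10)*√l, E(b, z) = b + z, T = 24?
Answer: 477556 + 2202*I*√6 ≈ 4.7756e+5 + 5393.8*I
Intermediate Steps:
L(d, B) = -24 (L(d, B) = -1*24 = -24)
C(l) = √l*(-27 + l² - 23*l) (C(l) = (-17 + ((l² - 23*l) - 10))*√l = (-17 + (-10 + l² - 23*l))*√l = (-27 + l² - 23*l)*√l = √l*(-27 + l² - 23*l))
477556 + C(L(-4, -1*(-22))) = 477556 + √(-24)*(-27 + (-24)² - 23*(-24)) = 477556 + (2*I*√6)*(-27 + 576 + 552) = 477556 + (2*I*√6)*1101 = 477556 + 2202*I*√6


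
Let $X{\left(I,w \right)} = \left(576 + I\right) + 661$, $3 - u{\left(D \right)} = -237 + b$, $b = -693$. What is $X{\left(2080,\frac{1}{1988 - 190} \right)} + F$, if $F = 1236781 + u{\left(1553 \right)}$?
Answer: $1241031$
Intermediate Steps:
$u{\left(D \right)} = 933$ ($u{\left(D \right)} = 3 - \left(-237 - 693\right) = 3 - -930 = 3 + 930 = 933$)
$X{\left(I,w \right)} = 1237 + I$
$F = 1237714$ ($F = 1236781 + 933 = 1237714$)
$X{\left(2080,\frac{1}{1988 - 190} \right)} + F = \left(1237 + 2080\right) + 1237714 = 3317 + 1237714 = 1241031$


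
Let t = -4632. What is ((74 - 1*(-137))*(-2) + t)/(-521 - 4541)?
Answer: 2527/2531 ≈ 0.99842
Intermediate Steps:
((74 - 1*(-137))*(-2) + t)/(-521 - 4541) = ((74 - 1*(-137))*(-2) - 4632)/(-521 - 4541) = ((74 + 137)*(-2) - 4632)/(-5062) = (211*(-2) - 4632)*(-1/5062) = (-422 - 4632)*(-1/5062) = -5054*(-1/5062) = 2527/2531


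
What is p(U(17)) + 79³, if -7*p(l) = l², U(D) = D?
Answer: 3450984/7 ≈ 4.9300e+5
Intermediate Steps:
p(l) = -l²/7
p(U(17)) + 79³ = -⅐*17² + 79³ = -⅐*289 + 493039 = -289/7 + 493039 = 3450984/7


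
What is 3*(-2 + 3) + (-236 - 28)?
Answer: -261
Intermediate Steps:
3*(-2 + 3) + (-236 - 28) = 3*1 - 264 = 3 - 264 = -261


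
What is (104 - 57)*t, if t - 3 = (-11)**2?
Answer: 5828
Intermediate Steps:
t = 124 (t = 3 + (-11)**2 = 3 + 121 = 124)
(104 - 57)*t = (104 - 57)*124 = 47*124 = 5828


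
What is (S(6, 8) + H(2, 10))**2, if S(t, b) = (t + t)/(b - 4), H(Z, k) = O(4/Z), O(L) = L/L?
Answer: 16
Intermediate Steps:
O(L) = 1
H(Z, k) = 1
S(t, b) = 2*t/(-4 + b) (S(t, b) = (2*t)/(-4 + b) = 2*t/(-4 + b))
(S(6, 8) + H(2, 10))**2 = (2*6/(-4 + 8) + 1)**2 = (2*6/4 + 1)**2 = (2*6*(1/4) + 1)**2 = (3 + 1)**2 = 4**2 = 16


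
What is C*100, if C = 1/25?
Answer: 4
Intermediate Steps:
C = 1/25 ≈ 0.040000
C*100 = (1/25)*100 = 4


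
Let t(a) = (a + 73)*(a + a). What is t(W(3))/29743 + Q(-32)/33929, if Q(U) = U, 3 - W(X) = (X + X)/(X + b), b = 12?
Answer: 6319588/514872575 ≈ 0.012274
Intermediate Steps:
W(X) = 3 - 2*X/(12 + X) (W(X) = 3 - (X + X)/(X + 12) = 3 - 2*X/(12 + X))
t(a) = 2*a*(73 + a) (t(a) = (73 + a)*(2*a) = 2*a*(73 + a))
t(W(3))/29743 + Q(-32)/33929 = (2*((36 + 3)/(12 + 3))*(73 + (36 + 3)/(12 + 3)))/29743 - 32/33929 = (2*(39/15)*(73 + 39/15))*(1/29743) - 32*1/33929 = (2*((1/15)*39)*(73 + (1/15)*39))*(1/29743) - 32/33929 = (2*(13/5)*(73 + 13/5))*(1/29743) - 32/33929 = (2*(13/5)*(378/5))*(1/29743) - 32/33929 = (9828/25)*(1/29743) - 32/33929 = 1404/106225 - 32/33929 = 6319588/514872575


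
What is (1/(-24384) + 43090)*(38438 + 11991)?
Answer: 52986081063811/24384 ≈ 2.1730e+9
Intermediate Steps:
(1/(-24384) + 43090)*(38438 + 11991) = (-1/24384 + 43090)*50429 = (1050706559/24384)*50429 = 52986081063811/24384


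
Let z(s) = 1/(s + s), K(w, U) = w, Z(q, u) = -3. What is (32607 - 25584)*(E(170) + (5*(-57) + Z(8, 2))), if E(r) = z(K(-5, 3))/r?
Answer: -3438467823/1700 ≈ -2.0226e+6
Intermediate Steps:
z(s) = 1/(2*s)
E(r) = -1/(10*r) (E(r) = ((½)/(-5))/r = ((½)*(-⅕))/r = -1/(10*r))
(32607 - 25584)*(E(170) + (5*(-57) + Z(8, 2))) = (32607 - 25584)*(-⅒/170 + (5*(-57) - 3)) = 7023*(-⅒*1/170 + (-285 - 3)) = 7023*(-1/1700 - 288) = 7023*(-489601/1700) = -3438467823/1700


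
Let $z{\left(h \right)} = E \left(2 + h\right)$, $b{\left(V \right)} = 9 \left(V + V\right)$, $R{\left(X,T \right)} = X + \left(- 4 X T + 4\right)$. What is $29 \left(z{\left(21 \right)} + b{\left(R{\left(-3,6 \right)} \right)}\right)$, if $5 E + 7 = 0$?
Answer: $\frac{185861}{5} \approx 37172.0$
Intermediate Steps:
$E = - \frac{7}{5}$ ($E = - \frac{7}{5} + \frac{1}{5} \cdot 0 = - \frac{7}{5} + 0 = - \frac{7}{5} \approx -1.4$)
$R{\left(X,T \right)} = 4 + X - 4 T X$ ($R{\left(X,T \right)} = X - \left(-4 + 4 T X\right) = 4 + X - 4 T X$)
$b{\left(V \right)} = 18 V$ ($b{\left(V \right)} = 9 \cdot 2 V = 18 V$)
$z{\left(h \right)} = - \frac{14}{5} - \frac{7 h}{5}$ ($z{\left(h \right)} = - \frac{7 \left(2 + h\right)}{5} = - \frac{14}{5} - \frac{7 h}{5}$)
$29 \left(z{\left(21 \right)} + b{\left(R{\left(-3,6 \right)} \right)}\right) = 29 \left(\left(- \frac{14}{5} - \frac{147}{5}\right) + 18 \left(4 - 3 - 24 \left(-3\right)\right)\right) = 29 \left(\left(- \frac{14}{5} - \frac{147}{5}\right) + 18 \left(4 - 3 + 72\right)\right) = 29 \left(- \frac{161}{5} + 18 \cdot 73\right) = 29 \left(- \frac{161}{5} + 1314\right) = 29 \cdot \frac{6409}{5} = \frac{185861}{5}$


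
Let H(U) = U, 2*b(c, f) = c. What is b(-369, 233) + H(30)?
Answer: -309/2 ≈ -154.50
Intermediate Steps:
b(c, f) = c/2
b(-369, 233) + H(30) = (½)*(-369) + 30 = -369/2 + 30 = -309/2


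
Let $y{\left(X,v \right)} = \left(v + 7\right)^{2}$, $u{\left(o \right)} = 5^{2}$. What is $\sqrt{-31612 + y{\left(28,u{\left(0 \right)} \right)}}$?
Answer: $2 i \sqrt{7647} \approx 174.89 i$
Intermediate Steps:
$u{\left(o \right)} = 25$
$y{\left(X,v \right)} = \left(7 + v\right)^{2}$
$\sqrt{-31612 + y{\left(28,u{\left(0 \right)} \right)}} = \sqrt{-31612 + \left(7 + 25\right)^{2}} = \sqrt{-31612 + 32^{2}} = \sqrt{-31612 + 1024} = \sqrt{-30588} = 2 i \sqrt{7647}$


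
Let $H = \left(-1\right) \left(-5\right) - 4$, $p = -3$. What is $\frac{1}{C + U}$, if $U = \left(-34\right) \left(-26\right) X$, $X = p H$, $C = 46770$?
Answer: $\frac{1}{44118} \approx 2.2666 \cdot 10^{-5}$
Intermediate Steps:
$H = 1$ ($H = 5 - 4 = 1$)
$X = -3$ ($X = \left(-3\right) 1 = -3$)
$U = -2652$ ($U = \left(-34\right) \left(-26\right) \left(-3\right) = 884 \left(-3\right) = -2652$)
$\frac{1}{C + U} = \frac{1}{46770 - 2652} = \frac{1}{44118}$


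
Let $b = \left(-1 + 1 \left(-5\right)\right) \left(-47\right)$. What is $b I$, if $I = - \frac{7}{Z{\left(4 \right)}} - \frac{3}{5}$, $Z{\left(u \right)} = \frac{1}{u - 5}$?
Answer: $\frac{9024}{5} \approx 1804.8$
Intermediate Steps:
$Z{\left(u \right)} = \frac{1}{-5 + u}$
$b = 282$ ($b = \left(-1 - 5\right) \left(-47\right) = \left(-6\right) \left(-47\right) = 282$)
$I = \frac{32}{5}$ ($I = - \frac{7}{\frac{1}{-5 + 4}} - \frac{3}{5} = - \frac{7}{\frac{1}{-1}} - \frac{3}{5} = - \frac{7}{-1} - \frac{3}{5} = \left(-7\right) \left(-1\right) - \frac{3}{5} = 7 - \frac{3}{5} = \frac{32}{5} \approx 6.4$)
$b I = 282 \cdot \frac{32}{5} = \frac{9024}{5}$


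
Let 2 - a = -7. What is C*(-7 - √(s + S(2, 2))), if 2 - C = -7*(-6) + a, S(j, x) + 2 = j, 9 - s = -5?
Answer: 343 + 49*√14 ≈ 526.34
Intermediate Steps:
s = 14 (s = 9 - 1*(-5) = 9 + 5 = 14)
a = 9 (a = 2 - 1*(-7) = 2 + 7 = 9)
S(j, x) = -2 + j
C = -49 (C = 2 - (-7*(-6) + 9) = 2 - (42 + 9) = 2 - 1*51 = 2 - 51 = -49)
C*(-7 - √(s + S(2, 2))) = -49*(-7 - √(14 + (-2 + 2))) = -49*(-7 - √(14 + 0)) = -49*(-7 - √14) = 343 + 49*√14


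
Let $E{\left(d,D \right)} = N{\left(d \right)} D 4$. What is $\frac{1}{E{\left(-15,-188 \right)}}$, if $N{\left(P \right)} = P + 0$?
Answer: $\frac{1}{11280} \approx 8.8652 \cdot 10^{-5}$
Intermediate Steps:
$N{\left(P \right)} = P$
$E{\left(d,D \right)} = 4 D d$ ($E{\left(d,D \right)} = d D 4 = D d 4 = 4 D d$)
$\frac{1}{E{\left(-15,-188 \right)}} = \frac{1}{4 \left(-188\right) \left(-15\right)} = \frac{1}{11280}$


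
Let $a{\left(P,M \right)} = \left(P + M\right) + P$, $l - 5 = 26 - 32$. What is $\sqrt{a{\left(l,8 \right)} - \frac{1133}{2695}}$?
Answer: $\frac{\sqrt{6835}}{35} \approx 2.3621$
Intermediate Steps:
$l = -1$ ($l = 5 + \left(26 - 32\right) = 5 - 6 = -1$)
$a{\left(P,M \right)} = M + 2 P$ ($a{\left(P,M \right)} = \left(M + P\right) + P = M + 2 P$)
$\sqrt{a{\left(l,8 \right)} - \frac{1133}{2695}} = \sqrt{\left(8 + 2 \left(-1\right)\right) - \frac{1133}{2695}} = \sqrt{\left(8 - 2\right) - \frac{103}{245}} = \sqrt{6 - \frac{103}{245}} = \sqrt{\frac{1367}{245}} = \frac{\sqrt{6835}}{35}$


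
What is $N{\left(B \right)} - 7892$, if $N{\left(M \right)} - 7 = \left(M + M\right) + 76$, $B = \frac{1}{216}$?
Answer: $- \frac{843371}{108} \approx -7809.0$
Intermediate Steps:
$B = \frac{1}{216} \approx 0.0046296$
$N{\left(M \right)} = 83 + 2 M$ ($N{\left(M \right)} = 7 + \left(\left(M + M\right) + 76\right) = 7 + \left(2 M + 76\right) = 7 + \left(76 + 2 M\right) = 83 + 2 M$)
$N{\left(B \right)} - 7892 = \left(83 + 2 \cdot \frac{1}{216}\right) - 7892 = \left(83 + \frac{1}{108}\right) - 7892 = \frac{8965}{108} - 7892 = - \frac{843371}{108}$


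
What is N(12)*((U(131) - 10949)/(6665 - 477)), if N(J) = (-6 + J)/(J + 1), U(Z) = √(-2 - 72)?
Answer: -32847/40222 + 3*I*√74/40222 ≈ -0.81664 + 0.00064161*I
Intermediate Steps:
U(Z) = I*√74 (U(Z) = √(-74) = I*√74)
N(J) = (-6 + J)/(1 + J)
N(12)*((U(131) - 10949)/(6665 - 477)) = ((-6 + 12)/(1 + 12))*((I*√74 - 10949)/(6665 - 477)) = (6/13)*((-10949 + I*√74)/6188) = ((1/13)*6)*((-10949 + I*√74)*(1/6188)) = 6*(-10949/6188 + I*√74/6188)/13 = -32847/40222 + 3*I*√74/40222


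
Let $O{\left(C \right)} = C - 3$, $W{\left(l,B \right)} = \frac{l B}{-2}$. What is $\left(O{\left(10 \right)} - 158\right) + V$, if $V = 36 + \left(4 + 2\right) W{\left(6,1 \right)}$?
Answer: $-133$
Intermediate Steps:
$W{\left(l,B \right)} = - \frac{B l}{2}$ ($W{\left(l,B \right)} = B l \left(- \frac{1}{2}\right) = - \frac{B l}{2}$)
$O{\left(C \right)} = -3 + C$ ($O{\left(C \right)} = C - 3 = -3 + C$)
$V = 18$ ($V = 36 + \left(4 + 2\right) \left(\left(- \frac{1}{2}\right) 1 \cdot 6\right) = 36 + 6 \left(-3\right) = 36 - 18 = 18$)
$\left(O{\left(10 \right)} - 158\right) + V = \left(\left(-3 + 10\right) - 158\right) + 18 = \left(7 - 158\right) + 18 = -151 + 18 = -133$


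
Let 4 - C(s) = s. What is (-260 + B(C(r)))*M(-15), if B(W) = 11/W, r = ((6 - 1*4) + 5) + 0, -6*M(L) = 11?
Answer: 8701/18 ≈ 483.39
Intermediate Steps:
M(L) = -11/6 (M(L) = -⅙*11 = -11/6)
r = 7 (r = ((6 - 4) + 5) + 0 = (2 + 5) + 0 = 7 + 0 = 7)
C(s) = 4 - s
(-260 + B(C(r)))*M(-15) = (-260 + 11/(4 - 1*7))*(-11/6) = (-260 + 11/(4 - 7))*(-11/6) = (-260 + 11/(-3))*(-11/6) = (-260 + 11*(-⅓))*(-11/6) = (-260 - 11/3)*(-11/6) = -791/3*(-11/6) = 8701/18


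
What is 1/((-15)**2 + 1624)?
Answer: 1/1849 ≈ 0.00054083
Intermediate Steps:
1/((-15)**2 + 1624) = 1/(225 + 1624) = 1/1849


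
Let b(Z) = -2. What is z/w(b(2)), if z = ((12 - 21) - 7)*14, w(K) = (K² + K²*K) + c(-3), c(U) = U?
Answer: 32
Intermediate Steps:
w(K) = -3 + K² + K³ (w(K) = (K² + K²*K) - 3 = (K² + K³) - 3 = -3 + K² + K³)
z = -224 (z = (-9 - 7)*14 = -16*14 = -224)
z/w(b(2)) = -224/(-3 + (-2)² + (-2)³) = -224/(-3 + 4 - 8) = -224/(-7) = -224*(-⅐) = 32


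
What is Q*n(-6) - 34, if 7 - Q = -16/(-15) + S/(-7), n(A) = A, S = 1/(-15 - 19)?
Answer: -41397/595 ≈ -69.575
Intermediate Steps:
S = -1/34 (S = 1/(-34) = -1/34 ≈ -0.029412)
Q = 21167/3570 (Q = 7 - (-16/(-15) - 1/34/(-7)) = 7 - (-16*(-1/15) - 1/34*(-⅐)) = 7 - (16/15 + 1/238) = 7 - 1*3823/3570 = 7 - 3823/3570 = 21167/3570 ≈ 5.9291)
Q*n(-6) - 34 = (21167/3570)*(-6) - 34 = -21167/595 - 34 = -41397/595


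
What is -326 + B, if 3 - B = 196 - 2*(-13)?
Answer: -545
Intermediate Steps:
B = -219 (B = 3 - (196 - 2*(-13)) = 3 - (196 - 1*(-26)) = 3 - (196 + 26) = 3 - 1*222 = 3 - 222 = -219)
-326 + B = -326 - 219 = -545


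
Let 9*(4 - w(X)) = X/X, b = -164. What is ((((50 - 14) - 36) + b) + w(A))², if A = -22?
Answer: 2076481/81 ≈ 25636.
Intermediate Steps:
w(X) = 35/9 (w(X) = 4 - X/(9*X) = 4 - ⅑*1 = 4 - ⅑ = 35/9)
((((50 - 14) - 36) + b) + w(A))² = ((((50 - 14) - 36) - 164) + 35/9)² = (((36 - 36) - 164) + 35/9)² = ((0 - 164) + 35/9)² = (-164 + 35/9)² = (-1441/9)² = 2076481/81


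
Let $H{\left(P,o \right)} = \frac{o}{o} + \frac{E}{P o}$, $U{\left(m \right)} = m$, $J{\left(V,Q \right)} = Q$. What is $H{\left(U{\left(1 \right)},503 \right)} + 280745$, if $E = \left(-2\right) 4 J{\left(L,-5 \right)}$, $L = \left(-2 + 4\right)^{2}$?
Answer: $\frac{141215278}{503} \approx 2.8075 \cdot 10^{5}$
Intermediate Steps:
$L = 4$ ($L = 2^{2} = 4$)
$E = 40$ ($E = \left(-2\right) 4 \left(-5\right) = \left(-8\right) \left(-5\right) = 40$)
$H{\left(P,o \right)} = 1 + \frac{40}{P o}$ ($H{\left(P,o \right)} = \frac{o}{o} + \frac{40}{P o} = 1 + 40 \frac{1}{P o} = 1 + \frac{40}{P o}$)
$H{\left(U{\left(1 \right)},503 \right)} + 280745 = \left(1 + \frac{40}{1 \cdot 503}\right) + 280745 = \left(1 + 40 \cdot 1 \cdot \frac{1}{503}\right) + 280745 = \left(1 + \frac{40}{503}\right) + 280745 = \frac{543}{503} + 280745 = \frac{141215278}{503}$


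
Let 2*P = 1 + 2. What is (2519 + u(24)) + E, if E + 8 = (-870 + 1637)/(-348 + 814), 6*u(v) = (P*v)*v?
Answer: 1237997/466 ≈ 2656.6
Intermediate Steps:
P = 3/2 (P = (1 + 2)/2 = (½)*3 = 3/2 ≈ 1.5000)
u(v) = v²/4 (u(v) = ((3*v/2)*v)/6 = (3*v²/2)/6 = v²/4)
E = -2961/466 (E = -8 + (-870 + 1637)/(-348 + 814) = -8 + 767/466 = -2961/466 ≈ -6.3541)
(2519 + u(24)) + E = (2519 + (¼)*24²) - 2961/466 = (2519 + (¼)*576) - 2961/466 = (2519 + 144) - 2961/466 = 2663 - 2961/466 = 1237997/466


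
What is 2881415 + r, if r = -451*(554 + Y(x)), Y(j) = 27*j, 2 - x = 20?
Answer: 2850747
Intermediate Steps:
x = -18 (x = 2 - 1*20 = 2 - 20 = -18)
r = -30668 (r = -451*(554 + 27*(-18)) = -451*(554 - 486) = -451*68 = -30668)
2881415 + r = 2881415 - 30668 = 2850747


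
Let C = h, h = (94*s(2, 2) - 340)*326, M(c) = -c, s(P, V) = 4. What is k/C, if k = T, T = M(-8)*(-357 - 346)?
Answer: -703/1467 ≈ -0.47921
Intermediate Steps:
T = -5624 (T = (-1*(-8))*(-357 - 346) = 8*(-703) = -5624)
k = -5624
h = 11736 (h = (94*4 - 340)*326 = (376 - 340)*326 = 36*326 = 11736)
C = 11736
k/C = -5624/11736 = -5624*1/11736 = -703/1467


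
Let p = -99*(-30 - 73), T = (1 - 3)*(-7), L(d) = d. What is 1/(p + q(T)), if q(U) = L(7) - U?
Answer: 1/10190 ≈ 9.8135e-5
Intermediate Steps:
T = 14 (T = -2*(-7) = 14)
q(U) = 7 - U
p = 10197 (p = -99*(-103) = 10197)
1/(p + q(T)) = 1/(10197 + (7 - 1*14)) = 1/(10197 + (7 - 14)) = 1/(10197 - 7) = 1/10190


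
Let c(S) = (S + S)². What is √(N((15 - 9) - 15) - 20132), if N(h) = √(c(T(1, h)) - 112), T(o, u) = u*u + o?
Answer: 2*√(-5033 + 3*√186) ≈ 141.31*I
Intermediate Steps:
T(o, u) = o + u² (T(o, u) = u² + o = o + u²)
c(S) = 4*S² (c(S) = (2*S)² = 4*S²)
N(h) = √(-112 + 4*(1 + h²)²) (N(h) = √(4*(1 + h²)² - 112) = √(-112 + 4*(1 + h²)²))
√(N((15 - 9) - 15) - 20132) = √(2*√(-28 + (1 + ((15 - 9) - 15)²)²) - 20132) = √(2*√(-28 + (1 + (6 - 15)²)²) - 20132) = √(2*√(-28 + (1 + (-9)²)²) - 20132) = √(2*√(-28 + (1 + 81)²) - 20132) = √(2*√(-28 + 82²) - 20132) = √(2*√(-28 + 6724) - 20132) = √(2*√6696 - 20132) = √(2*(6*√186) - 20132) = √(12*√186 - 20132) = √(-20132 + 12*√186)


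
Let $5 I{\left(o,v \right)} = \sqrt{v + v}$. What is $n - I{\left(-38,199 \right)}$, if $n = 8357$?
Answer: $8357 - \frac{\sqrt{398}}{5} \approx 8353.0$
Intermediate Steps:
$I{\left(o,v \right)} = \frac{\sqrt{2} \sqrt{v}}{5}$ ($I{\left(o,v \right)} = \frac{\sqrt{v + v}}{5} = \frac{\sqrt{2 v}}{5} = \frac{\sqrt{2} \sqrt{v}}{5}$)
$n - I{\left(-38,199 \right)} = 8357 - \frac{\sqrt{2} \sqrt{199}}{5} = 8357 - \frac{\sqrt{398}}{5}$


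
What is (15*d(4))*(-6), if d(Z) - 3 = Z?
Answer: -630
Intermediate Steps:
d(Z) = 3 + Z
(15*d(4))*(-6) = (15*(3 + 4))*(-6) = (15*7)*(-6) = 105*(-6) = -630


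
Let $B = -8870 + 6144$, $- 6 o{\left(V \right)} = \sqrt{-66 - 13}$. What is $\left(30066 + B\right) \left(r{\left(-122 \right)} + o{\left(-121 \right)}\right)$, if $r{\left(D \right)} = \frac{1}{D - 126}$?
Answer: $- \frac{6835}{62} - \frac{13670 i \sqrt{79}}{3} \approx -110.24 - 40501.0 i$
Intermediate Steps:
$r{\left(D \right)} = \frac{1}{-126 + D}$ ($r{\left(D \right)} = \frac{1}{D - 126} = \frac{1}{-126 + D}$)
$o{\left(V \right)} = - \frac{i \sqrt{79}}{6}$ ($o{\left(V \right)} = - \frac{\sqrt{-66 - 13}}{6} = - \frac{\sqrt{-79}}{6} = - \frac{i \sqrt{79}}{6}$)
$B = -2726$
$\left(30066 + B\right) \left(r{\left(-122 \right)} + o{\left(-121 \right)}\right) = \left(30066 - 2726\right) \left(\frac{1}{-126 - 122} - \frac{i \sqrt{79}}{6}\right) = 27340 \left(\frac{1}{-248} - \frac{i \sqrt{79}}{6}\right) = 27340 \left(- \frac{1}{248} - \frac{i \sqrt{79}}{6}\right) = - \frac{6835}{62} - \frac{13670 i \sqrt{79}}{3}$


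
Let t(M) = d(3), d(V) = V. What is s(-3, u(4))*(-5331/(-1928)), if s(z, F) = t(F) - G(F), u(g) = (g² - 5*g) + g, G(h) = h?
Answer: 15993/1928 ≈ 8.2951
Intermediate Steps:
u(g) = g² - 4*g
t(M) = 3
s(z, F) = 3 - F
s(-3, u(4))*(-5331/(-1928)) = (3 - 4*(-4 + 4))*(-5331/(-1928)) = (3 - 4*0)*(-5331*(-1/1928)) = (3 - 1*0)*(5331/1928) = (3 + 0)*(5331/1928) = 3*(5331/1928) = 15993/1928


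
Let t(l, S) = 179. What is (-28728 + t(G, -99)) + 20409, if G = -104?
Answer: -8140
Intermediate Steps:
(-28728 + t(G, -99)) + 20409 = (-28728 + 179) + 20409 = -28549 + 20409 = -8140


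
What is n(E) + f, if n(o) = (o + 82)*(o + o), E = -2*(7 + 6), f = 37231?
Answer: 34319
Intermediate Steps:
E = -26 (E = -2*13 = -26)
n(o) = 2*o*(82 + o) (n(o) = (82 + o)*(2*o) = 2*o*(82 + o))
n(E) + f = 2*(-26)*(82 - 26) + 37231 = 2*(-26)*56 + 37231 = -2912 + 37231 = 34319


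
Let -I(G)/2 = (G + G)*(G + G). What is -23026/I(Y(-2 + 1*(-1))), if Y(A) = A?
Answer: 11513/36 ≈ 319.81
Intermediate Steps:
I(G) = -8*G**2 (I(G) = -2*(G + G)*(G + G) = -2*2*G*2*G = -8*G**2)
-23026/I(Y(-2 + 1*(-1))) = -23026*(-1/(8*(-2 + 1*(-1))**2)) = -23026*(-1/(8*(-2 - 1)**2)) = -23026/((-8*(-3)**2)) = -23026/((-8*9)) = -23026/(-72) = -23026*(-1/72) = 11513/36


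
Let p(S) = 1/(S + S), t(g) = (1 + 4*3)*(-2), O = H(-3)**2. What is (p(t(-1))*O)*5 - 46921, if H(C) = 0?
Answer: -46921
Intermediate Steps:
O = 0 (O = 0**2 = 0)
t(g) = -26 (t(g) = (1 + 12)*(-2) = 13*(-2) = -26)
p(S) = 1/(2*S)
(p(t(-1))*O)*5 - 46921 = (((1/2)/(-26))*0)*5 - 46921 = (((1/2)*(-1/26))*0)*5 - 46921 = -1/52*0*5 - 46921 = 0*5 - 46921 = 0 - 46921 = -46921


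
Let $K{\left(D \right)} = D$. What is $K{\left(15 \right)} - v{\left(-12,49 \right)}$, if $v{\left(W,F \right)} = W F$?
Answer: $603$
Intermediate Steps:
$v{\left(W,F \right)} = F W$
$K{\left(15 \right)} - v{\left(-12,49 \right)} = 15 - 49 \left(-12\right) = 15 - -588 = 15 + 588 = 603$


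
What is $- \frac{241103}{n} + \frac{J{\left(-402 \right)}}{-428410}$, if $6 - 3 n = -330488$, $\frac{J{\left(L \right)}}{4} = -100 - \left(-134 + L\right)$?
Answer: $- \frac{155224595113}{70793467270} \approx -2.1926$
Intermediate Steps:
$J{\left(L \right)} = 136 - 4 L$ ($J{\left(L \right)} = 4 \left(-100 - \left(-134 + L\right)\right) = 4 \left(34 - L\right) = 136 - 4 L$)
$n = \frac{330494}{3}$ ($n = 2 - - \frac{330488}{3} = 2 + \frac{330488}{3} = \frac{330494}{3} \approx 1.1016 \cdot 10^{5}$)
$- \frac{241103}{n} + \frac{J{\left(-402 \right)}}{-428410} = - \frac{241103}{\frac{330494}{3}} + \frac{136 - -1608}{-428410} = \left(-241103\right) \frac{3}{330494} + \left(136 + 1608\right) \left(- \frac{1}{428410}\right) = - \frac{723309}{330494} + 1744 \left(- \frac{1}{428410}\right) = - \frac{723309}{330494} - \frac{872}{214205} = - \frac{155224595113}{70793467270}$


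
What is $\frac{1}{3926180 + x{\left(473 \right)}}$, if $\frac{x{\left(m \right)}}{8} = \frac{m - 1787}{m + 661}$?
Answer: $\frac{63}{247348756} \approx 2.547 \cdot 10^{-7}$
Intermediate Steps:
$x{\left(m \right)} = \frac{8 \left(-1787 + m\right)}{661 + m}$ ($x{\left(m \right)} = 8 \frac{m - 1787}{m + 661} = 8 \frac{-1787 + m}{661 + m} = \frac{8 \left(-1787 + m\right)}{661 + m}$)
$\frac{1}{3926180 + x{\left(473 \right)}} = \frac{1}{3926180 + \frac{8 \left(-1787 + 473\right)}{661 + 473}} = \frac{1}{3926180 + 8 \cdot \frac{1}{1134} \left(-1314\right)} = \frac{1}{3926180 - \frac{584}{63}} = \frac{1}{\frac{247348756}{63}} = \frac{63}{247348756}$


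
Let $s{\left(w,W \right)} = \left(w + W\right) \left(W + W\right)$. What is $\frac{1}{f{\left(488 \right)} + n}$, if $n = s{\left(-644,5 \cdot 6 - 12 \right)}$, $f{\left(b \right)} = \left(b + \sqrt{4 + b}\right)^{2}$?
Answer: $\frac{54025}{11557635652} - \frac{122 \sqrt{123}}{2889408913} \approx 4.2061 \cdot 10^{-6}$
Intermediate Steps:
$s{\left(w,W \right)} = 2 W \left(W + w\right)$ ($s{\left(w,W \right)} = \left(W + w\right) 2 W = 2 W \left(W + w\right)$)
$n = -22536$ ($n = 2 \left(5 \cdot 6 - 12\right) \left(\left(5 \cdot 6 - 12\right) - 644\right) = 2 \left(30 - 12\right) \left(\left(30 - 12\right) - 644\right) = 2 \cdot 18 \left(18 - 644\right) = 2 \cdot 18 \left(-626\right) = -22536$)
$\frac{1}{f{\left(488 \right)} + n} = \frac{1}{\left(488 + \sqrt{4 + 488}\right)^{2} - 22536} = \frac{1}{\left(488 + \sqrt{492}\right)^{2} - 22536} = \frac{1}{\left(488 + 2 \sqrt{123}\right)^{2} - 22536} = \frac{1}{-22536 + \left(488 + 2 \sqrt{123}\right)^{2}}$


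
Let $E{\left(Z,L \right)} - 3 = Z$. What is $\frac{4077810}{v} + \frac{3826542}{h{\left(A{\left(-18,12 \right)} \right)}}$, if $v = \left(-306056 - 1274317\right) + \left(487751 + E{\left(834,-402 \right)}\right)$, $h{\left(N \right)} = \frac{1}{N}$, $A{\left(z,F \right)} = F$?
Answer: $\frac{10026625962366}{218357} \approx 4.5919 \cdot 10^{7}$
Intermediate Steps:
$E{\left(Z,L \right)} = 3 + Z$
$v = -1091785$ ($v = \left(-306056 - 1274317\right) + \left(487751 + \left(3 + 834\right)\right) = -1580373 + \left(487751 + 837\right) = -1580373 + 488588 = -1091785$)
$\frac{4077810}{v} + \frac{3826542}{h{\left(A{\left(-18,12 \right)} \right)}} = \frac{4077810}{-1091785} + \frac{3826542}{\frac{1}{12}} = 4077810 \left(- \frac{1}{1091785}\right) + 3826542 \frac{1}{\frac{1}{12}} = - \frac{815562}{218357} + 3826542 \cdot 12 = - \frac{815562}{218357} + 45918504 = \frac{10026625962366}{218357}$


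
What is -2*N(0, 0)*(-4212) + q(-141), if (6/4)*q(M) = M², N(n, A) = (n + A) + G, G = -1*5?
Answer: -28866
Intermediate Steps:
G = -5
N(n, A) = -5 + A + n (N(n, A) = (n + A) - 5 = (A + n) - 5 = -5 + A + n)
q(M) = 2*M²/3
-2*N(0, 0)*(-4212) + q(-141) = -2*(-5 + 0 + 0)*(-4212) + (⅔)*(-141)² = -2*(-5)*(-4212) + (⅔)*19881 = 10*(-4212) + 13254 = -42120 + 13254 = -28866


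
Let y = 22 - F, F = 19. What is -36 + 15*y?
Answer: 9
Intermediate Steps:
y = 3 (y = 22 - 1*19 = 22 - 19 = 3)
-36 + 15*y = -36 + 15*3 = -36 + 45 = 9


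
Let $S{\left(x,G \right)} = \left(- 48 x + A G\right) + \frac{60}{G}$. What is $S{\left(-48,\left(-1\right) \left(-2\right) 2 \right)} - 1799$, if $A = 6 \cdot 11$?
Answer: $784$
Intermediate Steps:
$A = 66$
$S{\left(x,G \right)} = - 48 x + \frac{60}{G} + 66 G$ ($S{\left(x,G \right)} = \left(- 48 x + 66 G\right) + \frac{60}{G} = - 48 x + \frac{60}{G} + 66 G$)
$S{\left(-48,\left(-1\right) \left(-2\right) 2 \right)} - 1799 = \left(\left(-48\right) \left(-48\right) + \frac{60}{\left(-1\right) \left(-2\right) 2} + 66 \left(-1\right) \left(-2\right) 2\right) - 1799 = \left(2304 + \frac{60}{2 \cdot 2} + 66 \cdot 2 \cdot 2\right) - 1799 = \left(2304 + \frac{60}{4} + 66 \cdot 4\right) - 1799 = \left(2304 + 60 \cdot \frac{1}{4} + 264\right) - 1799 = \left(2304 + 15 + 264\right) - 1799 = 2583 - 1799 = 784$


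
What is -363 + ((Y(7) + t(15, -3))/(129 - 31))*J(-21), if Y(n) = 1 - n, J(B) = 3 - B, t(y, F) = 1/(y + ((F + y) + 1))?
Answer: -125010/343 ≈ -364.46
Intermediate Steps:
t(y, F) = 1/(1 + F + 2*y) (t(y, F) = 1/(y + (1 + F + y)) = 1/(1 + F + 2*y))
-363 + ((Y(7) + t(15, -3))/(129 - 31))*J(-21) = -363 + (((1 - 1*7) + 1/(1 - 3 + 2*15))/(129 - 31))*(3 - 1*(-21)) = -363 + (((1 - 7) + 1/(1 - 3 + 30))/98)*(3 + 21) = -363 + ((-6 + 1/28)*(1/98))*24 = -363 - 167/28*1/98*24 = -363 - 167/2744*24 = -363 - 501/343 = -125010/343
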